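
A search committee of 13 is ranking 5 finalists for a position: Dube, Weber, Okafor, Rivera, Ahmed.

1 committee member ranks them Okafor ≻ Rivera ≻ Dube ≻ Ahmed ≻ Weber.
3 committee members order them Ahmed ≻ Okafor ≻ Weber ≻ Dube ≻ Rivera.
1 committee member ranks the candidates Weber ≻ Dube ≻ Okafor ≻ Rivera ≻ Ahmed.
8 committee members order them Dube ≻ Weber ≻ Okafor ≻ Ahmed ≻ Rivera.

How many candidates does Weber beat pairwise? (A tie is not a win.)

3

Weber against each rival (13 committee members):
Weber vs Dube: Dube wins 9–4.
Weber vs Okafor: Weber is ranked higher on 1+8 = 9 ballots, Okafor on 4. Weber wins 9–4.
Weber vs Rivera: Weber, 12–1.
Weber vs Ahmed: 1+8 = 9 for Weber, 4 for Ahmed — Weber by 9–4.
Weber beats Okafor, Rivera, Ahmed; loses to Dube — 3 pairwise wins.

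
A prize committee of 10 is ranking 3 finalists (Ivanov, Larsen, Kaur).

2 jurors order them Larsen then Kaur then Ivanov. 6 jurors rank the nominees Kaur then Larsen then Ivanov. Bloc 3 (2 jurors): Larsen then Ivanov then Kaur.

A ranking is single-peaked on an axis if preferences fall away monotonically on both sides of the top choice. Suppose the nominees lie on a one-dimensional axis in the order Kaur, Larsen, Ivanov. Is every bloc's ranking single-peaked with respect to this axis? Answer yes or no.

Axis positions: Kaur=1, Larsen=2, Ivanov=3.
Bloc 1 (peak Larsen at position 2): ranking walks positions 2-1-3, expanding outward from the peak — single-peaked.
Bloc 2 (peak Kaur at position 1): ranking walks positions 1-2-3, expanding outward from the peak — single-peaked.
Bloc 3 (peak Larsen at position 2): ranking walks positions 2-3-1, expanding outward from the peak — single-peaked.
Every ranking is single-peaked on this axis.

yes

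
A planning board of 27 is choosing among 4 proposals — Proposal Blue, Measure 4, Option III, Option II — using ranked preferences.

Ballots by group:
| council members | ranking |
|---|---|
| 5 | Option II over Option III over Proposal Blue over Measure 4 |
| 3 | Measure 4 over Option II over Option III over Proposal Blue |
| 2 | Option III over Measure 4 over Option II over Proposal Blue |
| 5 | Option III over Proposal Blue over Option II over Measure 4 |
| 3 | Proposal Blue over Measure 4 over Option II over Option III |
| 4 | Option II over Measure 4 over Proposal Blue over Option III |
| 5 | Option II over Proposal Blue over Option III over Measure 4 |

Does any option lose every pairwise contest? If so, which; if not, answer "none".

Measure 4

Head-to-head results (27 council members):
Proposal Blue vs Measure 4: Proposal Blue is ranked higher on 5+5+3+5 = 18 ballots, Measure 4 on 9. Proposal Blue wins 18–9.
Proposal Blue vs Option III: Option III wins 15–12.
Proposal Blue vs Option II: Proposal Blue preferred on 5+3 = 8 ballots; Option II wins 19–8.
Measure 4 vs Option III: Option III, 17–10.
Measure 4 vs Option II: 3+2+3 = 8 for Measure 4, 19 for Option II — Option II by 19–8.
Option III–Option II: Option II 20–7.
Only Measure 4 has no wins; Measure 4 is the Condorcet loser.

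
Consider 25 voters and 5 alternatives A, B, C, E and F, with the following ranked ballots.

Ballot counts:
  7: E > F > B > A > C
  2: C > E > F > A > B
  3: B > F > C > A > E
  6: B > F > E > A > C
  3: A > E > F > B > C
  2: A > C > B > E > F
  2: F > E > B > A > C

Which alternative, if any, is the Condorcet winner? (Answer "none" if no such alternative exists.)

Check each pair by majority over 25 ballots:
A vs B: A is ranked higher on 2+3+2 = 7 ballots, B on 18. B wins 18–7.
A vs C: A, 20–5.
A vs E: E wins 17–8.
A vs F: 5 to 20, F.
B vs C: B, 21–4.
B vs E: E wins 14–11.
B vs F: F, 14–11.
C vs E: 2+3+2 = 7 for C, 18 for E — E by 18–7.
C vs F: 2+2 = 4 for C, 21 for F — F by 21–4.
E vs F: E is ranked higher on 7+2+3+2 = 14 ballots, F on 11. E wins 14–11.
E beats each of A, B, C, F — E is the Condorcet winner.

E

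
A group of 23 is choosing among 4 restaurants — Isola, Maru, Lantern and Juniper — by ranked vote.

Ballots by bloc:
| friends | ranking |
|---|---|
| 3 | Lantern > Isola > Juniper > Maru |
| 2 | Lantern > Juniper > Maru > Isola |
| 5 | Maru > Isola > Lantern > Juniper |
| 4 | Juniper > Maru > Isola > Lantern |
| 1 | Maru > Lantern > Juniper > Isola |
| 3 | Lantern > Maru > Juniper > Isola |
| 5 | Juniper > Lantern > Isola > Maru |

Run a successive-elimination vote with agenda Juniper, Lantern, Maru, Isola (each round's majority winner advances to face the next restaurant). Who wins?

Round 1: Juniper vs Lantern — 9–14, Lantern advances.
Round 2: Lantern vs Maru — 13–10, Lantern advances.
Round 3: Lantern vs Isola — 14–9, Lantern advances.
Lantern survives the agenda.

Lantern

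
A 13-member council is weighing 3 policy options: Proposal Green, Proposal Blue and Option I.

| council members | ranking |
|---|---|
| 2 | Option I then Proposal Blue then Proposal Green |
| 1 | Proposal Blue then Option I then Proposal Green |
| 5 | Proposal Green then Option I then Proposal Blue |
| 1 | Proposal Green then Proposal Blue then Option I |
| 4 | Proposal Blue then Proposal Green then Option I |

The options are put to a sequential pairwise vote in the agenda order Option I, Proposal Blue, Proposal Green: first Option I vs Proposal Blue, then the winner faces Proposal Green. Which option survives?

Proposal Green

Round 1: Option I vs Proposal Blue — 7–6, Option I advances.
Round 2: Option I vs Proposal Green — 3–10, Proposal Green advances.
Proposal Green survives the agenda.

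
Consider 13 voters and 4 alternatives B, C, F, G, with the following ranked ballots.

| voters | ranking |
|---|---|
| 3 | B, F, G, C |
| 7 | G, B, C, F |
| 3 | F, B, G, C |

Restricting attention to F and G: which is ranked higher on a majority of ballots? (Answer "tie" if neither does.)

G

Ballots ranking F above G: 3 + 3 = 6.
Ballots ranking G above F: 13 − 6 = 7.
G wins the head-to-head 7–6.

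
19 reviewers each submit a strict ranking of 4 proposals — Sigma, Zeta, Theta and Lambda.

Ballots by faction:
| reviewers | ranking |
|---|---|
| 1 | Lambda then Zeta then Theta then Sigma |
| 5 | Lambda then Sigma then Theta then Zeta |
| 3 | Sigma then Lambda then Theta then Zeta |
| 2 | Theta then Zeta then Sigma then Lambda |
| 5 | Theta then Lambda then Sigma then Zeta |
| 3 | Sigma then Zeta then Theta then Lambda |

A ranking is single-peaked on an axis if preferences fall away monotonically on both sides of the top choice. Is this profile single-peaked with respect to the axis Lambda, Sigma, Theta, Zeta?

no

Axis positions: Lambda=1, Sigma=2, Theta=3, Zeta=4.
Faction 1: ranking walks positions 1-4-3-2; Zeta is ranked above Sigma even though Sigma lies between Zeta and the peak Lambda on the axis — preferences dip and rise again. Not single-peaked.
Faction 2 (peak Lambda at position 1): ranking walks positions 1-2-3-4, expanding outward from the peak — single-peaked.
Faction 3 (peak Sigma at position 2): ranking walks positions 2-1-3-4, expanding outward from the peak — single-peaked.
Faction 4 (peak Theta at position 3): ranking walks positions 3-4-2-1, expanding outward from the peak — single-peaked.
Faction 5: ranking walks positions 3-1-2-4; Lambda is ranked above Sigma even though Sigma lies between Lambda and the peak Theta on the axis — preferences dip and rise again. Not single-peaked.
Faction 6: ranking walks positions 2-4-3-1; Zeta is ranked above Theta even though Theta lies between Zeta and the peak Sigma on the axis — preferences dip and rise again. Not single-peaked.
Faction 1 violates single-peakedness, so the profile is not single-peaked on this axis.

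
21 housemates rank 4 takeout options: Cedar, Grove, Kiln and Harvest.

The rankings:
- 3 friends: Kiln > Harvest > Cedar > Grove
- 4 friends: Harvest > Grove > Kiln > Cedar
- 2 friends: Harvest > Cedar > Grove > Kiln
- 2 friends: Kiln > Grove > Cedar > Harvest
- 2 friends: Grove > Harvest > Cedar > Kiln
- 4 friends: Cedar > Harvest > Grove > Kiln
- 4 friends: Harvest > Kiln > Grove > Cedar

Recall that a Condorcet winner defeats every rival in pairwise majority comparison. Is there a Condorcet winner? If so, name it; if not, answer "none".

Harvest

Pairwise majorities:
Cedar–Grove: Grove 12–9.
Cedar–Kiln: Kiln 13–8.
Cedar vs Harvest: Harvest, 15–6.
Grove vs Kiln: Grove, 12–9.
Grove vs Harvest: Harvest, 17–4.
Kiln vs Harvest: Harvest wins 16–5.
Harvest defeats every rival head-to-head and is the Condorcet winner.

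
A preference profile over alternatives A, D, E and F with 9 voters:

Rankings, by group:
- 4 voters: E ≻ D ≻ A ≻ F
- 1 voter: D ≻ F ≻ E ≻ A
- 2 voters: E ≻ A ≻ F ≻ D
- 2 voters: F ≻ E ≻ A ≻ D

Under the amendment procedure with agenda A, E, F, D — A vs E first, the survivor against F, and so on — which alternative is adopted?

E

Round 1: A vs E — 0–9, E advances.
Round 2: E vs F — 6–3, E advances.
Round 3: E vs D — 8–1, E advances.
The agenda winner is E.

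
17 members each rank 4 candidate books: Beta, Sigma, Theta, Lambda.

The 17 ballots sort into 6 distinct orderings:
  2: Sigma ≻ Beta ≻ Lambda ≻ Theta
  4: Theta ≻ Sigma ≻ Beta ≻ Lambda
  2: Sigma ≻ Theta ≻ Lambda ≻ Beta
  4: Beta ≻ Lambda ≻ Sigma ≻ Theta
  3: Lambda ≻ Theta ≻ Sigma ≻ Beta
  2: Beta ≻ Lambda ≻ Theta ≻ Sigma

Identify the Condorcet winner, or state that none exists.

none

Check each pair by majority over 17 ballots:
Beta–Sigma: Sigma 11–6.
Beta vs Theta: Theta wins 9–8.
Beta–Lambda: Beta 12–5.
Sigma vs Theta: Theta wins 9–8.
Sigma vs Lambda: Lambda, 9–8.
Theta–Lambda: Lambda 11–6.
No book is unbeaten: Beta loses to Sigma; Sigma loses to Theta; Theta loses to Lambda; Lambda loses to Beta. In particular Beta beats Lambda beats Sigma beats Beta is a majority cycle — no Condorcet winner exists.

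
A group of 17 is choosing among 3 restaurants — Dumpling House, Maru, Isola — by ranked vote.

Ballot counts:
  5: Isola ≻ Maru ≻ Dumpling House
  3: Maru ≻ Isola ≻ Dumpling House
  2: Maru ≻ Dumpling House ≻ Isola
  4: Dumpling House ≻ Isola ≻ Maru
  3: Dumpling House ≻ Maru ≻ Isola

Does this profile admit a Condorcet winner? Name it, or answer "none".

Head-to-head results (17 friends):
Dumpling House vs Maru: 4+3 = 7 for Dumpling House, 10 for Maru — Maru by 10–7.
Dumpling House vs Isola: 2+4+3 = 9 for Dumpling House, 8 for Isola — Dumpling House by 9–8.
Maru vs Isola: Maru preferred on 3+2+3 = 8 ballots; Isola wins 9–8.
Each restaurant drops at least one matchup (Dumpling House loses to Maru; Maru loses to Isola; Isola loses to Dumpling House); the cycle Dumpling House → Isola → Maru → Dumpling House rules out a Condorcet winner.

none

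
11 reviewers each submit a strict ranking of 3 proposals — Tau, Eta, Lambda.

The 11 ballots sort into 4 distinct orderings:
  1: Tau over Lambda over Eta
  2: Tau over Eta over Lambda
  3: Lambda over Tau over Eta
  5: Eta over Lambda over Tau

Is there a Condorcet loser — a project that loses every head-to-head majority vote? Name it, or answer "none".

none

Pairwise majorities:
Tau vs Eta: Tau wins 6–5.
Tau vs Lambda: Tau is ranked higher on 1+2 = 3 ballots, Lambda on 8. Lambda wins 8–3.
Eta–Lambda: Eta 7–4.
Each project has at least one pairwise win (Tau beats Eta; Eta beats Lambda; Lambda beats Tau) — no Condorcet loser.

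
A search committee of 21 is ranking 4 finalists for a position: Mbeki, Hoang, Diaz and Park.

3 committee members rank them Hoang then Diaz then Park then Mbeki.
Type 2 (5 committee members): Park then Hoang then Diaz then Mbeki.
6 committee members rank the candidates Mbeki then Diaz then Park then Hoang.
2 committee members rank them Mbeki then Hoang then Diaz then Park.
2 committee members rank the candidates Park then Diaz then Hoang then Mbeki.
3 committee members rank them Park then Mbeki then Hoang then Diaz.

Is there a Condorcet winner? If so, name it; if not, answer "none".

none

Head-to-head results (21 committee members):
Mbeki vs Hoang: Mbeki wins 11–10.
Mbeki vs Diaz: Mbeki, 11–10.
Mbeki–Park: Park 13–8.
Hoang vs Diaz: Hoang, 13–8.
Hoang–Park: Park 16–5.
Diaz–Park: Diaz 11–10.
Every candidate loses at least once (Mbeki loses to Park; Hoang loses to Mbeki; Diaz loses to Mbeki; Park loses to Diaz). The majority relation contains the cycle Mbeki > Diaz > Park > Mbeki, so there is no Condorcet winner.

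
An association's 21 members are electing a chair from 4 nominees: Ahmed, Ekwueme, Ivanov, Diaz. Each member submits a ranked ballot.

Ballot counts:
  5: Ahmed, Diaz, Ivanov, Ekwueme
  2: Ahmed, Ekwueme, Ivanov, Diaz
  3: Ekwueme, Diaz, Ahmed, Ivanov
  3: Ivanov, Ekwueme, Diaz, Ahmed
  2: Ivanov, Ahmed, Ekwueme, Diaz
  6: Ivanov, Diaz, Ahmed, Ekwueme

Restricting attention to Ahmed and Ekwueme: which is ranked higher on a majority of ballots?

Ahmed

Ballots ranking Ahmed above Ekwueme: 5 + 2 + 2 + 6 = 15.
Ballots ranking Ekwueme above Ahmed: 21 − 15 = 6.
Ahmed wins the head-to-head 15–6.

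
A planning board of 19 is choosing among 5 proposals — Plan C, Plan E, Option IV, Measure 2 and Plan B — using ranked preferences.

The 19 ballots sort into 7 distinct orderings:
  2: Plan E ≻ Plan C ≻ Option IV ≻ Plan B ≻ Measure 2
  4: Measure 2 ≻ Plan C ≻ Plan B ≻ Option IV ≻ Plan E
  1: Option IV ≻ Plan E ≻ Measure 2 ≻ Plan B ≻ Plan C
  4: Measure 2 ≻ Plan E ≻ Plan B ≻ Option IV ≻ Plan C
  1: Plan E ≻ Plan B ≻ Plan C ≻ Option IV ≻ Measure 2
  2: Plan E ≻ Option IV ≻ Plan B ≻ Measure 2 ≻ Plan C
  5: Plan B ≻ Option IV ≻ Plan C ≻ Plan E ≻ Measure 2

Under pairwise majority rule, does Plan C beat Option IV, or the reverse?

Option IV

Ballots ranking Plan C above Option IV: 2 + 4 + 1 = 7.
Ballots ranking Option IV above Plan C: 19 − 7 = 12.
Option IV wins the head-to-head 12–7.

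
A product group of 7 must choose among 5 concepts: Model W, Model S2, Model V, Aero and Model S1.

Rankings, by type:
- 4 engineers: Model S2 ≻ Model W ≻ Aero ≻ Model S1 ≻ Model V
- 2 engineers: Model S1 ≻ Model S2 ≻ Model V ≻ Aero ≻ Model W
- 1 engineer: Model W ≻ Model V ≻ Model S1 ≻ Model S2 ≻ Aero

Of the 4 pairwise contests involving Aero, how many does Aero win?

2

Aero against each rival (7 engineers):
Aero vs Model W: Aero is ranked higher on 2 ballots, Model W on 5. Model W wins 5–2.
Aero vs Model S2: Model S2, 7–0.
Aero vs Model V: Aero wins 4–3.
Aero–Model S1: Aero 4–3.
Aero beats Model V, Model S1; loses to Model W, Model S2 — 2 pairwise wins.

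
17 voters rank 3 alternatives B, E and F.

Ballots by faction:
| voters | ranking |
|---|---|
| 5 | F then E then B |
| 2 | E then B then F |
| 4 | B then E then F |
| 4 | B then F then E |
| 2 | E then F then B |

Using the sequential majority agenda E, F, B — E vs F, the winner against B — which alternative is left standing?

B

Round 1: E vs F — 8–9, F advances.
Round 2: F vs B — 7–10, B advances.
B survives the agenda.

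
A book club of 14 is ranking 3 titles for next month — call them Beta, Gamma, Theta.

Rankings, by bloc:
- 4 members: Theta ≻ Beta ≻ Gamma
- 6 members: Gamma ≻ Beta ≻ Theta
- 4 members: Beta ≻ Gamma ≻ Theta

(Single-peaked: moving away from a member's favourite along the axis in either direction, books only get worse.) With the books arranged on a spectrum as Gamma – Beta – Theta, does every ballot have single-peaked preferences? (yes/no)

Axis positions: Gamma=1, Beta=2, Theta=3.
Bloc 1 (peak Theta at position 3): ranking walks positions 3-2-1, expanding outward from the peak — single-peaked.
Bloc 2 (peak Gamma at position 1): ranking walks positions 1-2-3, expanding outward from the peak — single-peaked.
Bloc 3 (peak Beta at position 2): ranking walks positions 2-1-3, expanding outward from the peak — single-peaked.
Every ranking is single-peaked on this axis.

yes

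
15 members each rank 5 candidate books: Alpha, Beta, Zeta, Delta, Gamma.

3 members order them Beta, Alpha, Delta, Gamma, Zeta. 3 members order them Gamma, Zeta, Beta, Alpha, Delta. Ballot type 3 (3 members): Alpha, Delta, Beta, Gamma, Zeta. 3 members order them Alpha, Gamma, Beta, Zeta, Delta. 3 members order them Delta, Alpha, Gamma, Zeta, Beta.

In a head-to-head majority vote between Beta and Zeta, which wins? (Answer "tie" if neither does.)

Ballots ranking Beta above Zeta: 3 + 3 + 3 = 9.
Ballots ranking Zeta above Beta: 15 − 9 = 6.
Beta wins the head-to-head 9–6.

Beta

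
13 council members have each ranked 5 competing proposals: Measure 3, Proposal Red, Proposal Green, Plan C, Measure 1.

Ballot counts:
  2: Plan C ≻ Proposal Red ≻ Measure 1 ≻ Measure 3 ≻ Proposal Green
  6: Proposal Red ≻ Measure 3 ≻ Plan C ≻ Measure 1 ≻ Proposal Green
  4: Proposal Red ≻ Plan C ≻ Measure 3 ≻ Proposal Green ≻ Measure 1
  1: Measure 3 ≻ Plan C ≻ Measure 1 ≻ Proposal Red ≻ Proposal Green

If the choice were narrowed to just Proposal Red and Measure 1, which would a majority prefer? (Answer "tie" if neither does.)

Ballots ranking Proposal Red above Measure 1: 2 + 6 + 4 = 12.
Ballots ranking Measure 1 above Proposal Red: 13 − 12 = 1.
Proposal Red wins the head-to-head 12–1.

Proposal Red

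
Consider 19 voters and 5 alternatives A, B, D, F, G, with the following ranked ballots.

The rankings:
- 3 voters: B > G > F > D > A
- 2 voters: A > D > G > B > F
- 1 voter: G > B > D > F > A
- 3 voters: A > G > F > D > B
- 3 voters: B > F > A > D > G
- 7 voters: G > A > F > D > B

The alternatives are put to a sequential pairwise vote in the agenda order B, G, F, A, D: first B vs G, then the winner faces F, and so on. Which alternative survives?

Round 1: B vs G — 6–13, G advances.
Round 2: G vs F — 16–3, G advances.
Round 3: G vs A — 11–8, G advances.
Round 4: G vs D — 14–5, G advances.
The agenda winner is G.

G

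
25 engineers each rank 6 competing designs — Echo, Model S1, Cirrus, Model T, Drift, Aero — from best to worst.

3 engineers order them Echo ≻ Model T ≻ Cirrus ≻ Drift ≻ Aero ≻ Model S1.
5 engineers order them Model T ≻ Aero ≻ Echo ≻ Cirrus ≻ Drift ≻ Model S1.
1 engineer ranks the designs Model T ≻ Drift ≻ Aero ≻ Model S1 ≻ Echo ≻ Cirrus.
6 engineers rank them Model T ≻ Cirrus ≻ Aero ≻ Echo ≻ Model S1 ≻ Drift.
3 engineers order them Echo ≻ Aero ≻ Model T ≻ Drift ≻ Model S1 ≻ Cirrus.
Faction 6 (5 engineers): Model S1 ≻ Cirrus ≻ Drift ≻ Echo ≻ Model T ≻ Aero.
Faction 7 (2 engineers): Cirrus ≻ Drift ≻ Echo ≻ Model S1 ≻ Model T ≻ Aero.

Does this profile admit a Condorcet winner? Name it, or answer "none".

none

Pairwise majorities:
Echo vs Model S1: 19 to 6, Echo.
Echo vs Cirrus: Echo is ranked higher on 3+5+1+3 = 12 ballots, Cirrus on 13. Cirrus wins 13–12.
Echo vs Model T: Echo preferred on 3+3+5+2 = 13 ballots; Echo wins 13–12.
Echo vs Drift: 17 to 8, Echo.
Echo vs Aero: 3+3+5+2 = 13 for Echo, 12 for Aero — Echo by 13–12.
Model S1 vs Cirrus: Model S1 preferred on 1+3+5 = 9 ballots; Cirrus wins 16–9.
Model S1 vs Model T: Model S1 is ranked higher on 5+2 = 7 ballots, Model T on 18. Model T wins 18–7.
Model S1 vs Drift: Model S1 preferred on 6+5 = 11 ballots; Drift wins 14–11.
Model S1 vs Aero: Model S1 preferred on 5+2 = 7 ballots; Aero wins 18–7.
Cirrus vs Model T: Cirrus is ranked higher on 5+2 = 7 ballots, Model T on 18. Model T wins 18–7.
Cirrus vs Drift: Cirrus is ranked higher on 3+5+6+5+2 = 21 ballots, Drift on 4. Cirrus wins 21–4.
Cirrus vs Aero: Cirrus is ranked higher on 3+6+5+2 = 16 ballots, Aero on 9. Cirrus wins 16–9.
Model T vs Drift: Model T preferred on 3+5+1+6+3 = 18 ballots; Model T wins 18–7.
Model T vs Aero: Model T is ranked higher on 3+5+1+6+5+2 = 22 ballots, Aero on 3. Model T wins 22–3.
Drift vs Aero: Drift preferred on 3+1+5+2 = 11 ballots; Aero wins 14–11.
Every design loses at least once (Echo loses to Cirrus; Model S1 loses to Echo; Cirrus loses to Model T; Model T loses to Echo; Drift loses to Echo; Aero loses to Echo). The majority relation contains the cycle Echo → Model T → Cirrus → Echo, so there is no Condorcet winner.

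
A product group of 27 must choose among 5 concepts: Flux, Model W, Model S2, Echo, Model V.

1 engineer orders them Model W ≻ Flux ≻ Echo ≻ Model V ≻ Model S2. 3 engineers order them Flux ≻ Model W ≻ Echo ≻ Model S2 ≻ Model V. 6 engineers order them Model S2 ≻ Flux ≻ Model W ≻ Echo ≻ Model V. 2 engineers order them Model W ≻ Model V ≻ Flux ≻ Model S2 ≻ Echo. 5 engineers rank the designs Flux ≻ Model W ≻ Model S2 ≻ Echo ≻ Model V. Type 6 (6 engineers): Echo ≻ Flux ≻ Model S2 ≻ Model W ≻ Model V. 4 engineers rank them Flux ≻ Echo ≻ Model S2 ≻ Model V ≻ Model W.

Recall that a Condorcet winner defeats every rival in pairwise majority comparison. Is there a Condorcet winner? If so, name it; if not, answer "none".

Flux

Pairwise majorities:
Flux vs Model W: Flux wins 24–3.
Flux vs Model S2: Flux, 21–6.
Flux vs Echo: Flux, 21–6.
Flux vs Model V: Flux wins 25–2.
Model W vs Model S2: Model W preferred on 1+3+2+5 = 11 ballots; Model S2 wins 16–11.
Model W vs Echo: 17 to 10, Model W.
Model W vs Model V: Model W wins 23–4.
Model S2–Echo: Echo 14–13.
Model S2 vs Model V: 3+6+5+6+4 = 24 for Model S2, 3 for Model V — Model S2 by 24–3.
Echo vs Model V: 25 to 2, Echo.
Flux wins every pairwise contest, so Flux is the Condorcet winner.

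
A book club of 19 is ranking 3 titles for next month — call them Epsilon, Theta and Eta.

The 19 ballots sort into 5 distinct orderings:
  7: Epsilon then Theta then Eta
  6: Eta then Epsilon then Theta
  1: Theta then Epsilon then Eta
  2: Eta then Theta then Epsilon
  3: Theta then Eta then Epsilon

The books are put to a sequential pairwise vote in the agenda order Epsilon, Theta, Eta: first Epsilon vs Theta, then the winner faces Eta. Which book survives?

Eta

Round 1: Epsilon vs Theta — 13–6, Epsilon advances.
Round 2: Epsilon vs Eta — 8–11, Eta advances.
The agenda winner is Eta.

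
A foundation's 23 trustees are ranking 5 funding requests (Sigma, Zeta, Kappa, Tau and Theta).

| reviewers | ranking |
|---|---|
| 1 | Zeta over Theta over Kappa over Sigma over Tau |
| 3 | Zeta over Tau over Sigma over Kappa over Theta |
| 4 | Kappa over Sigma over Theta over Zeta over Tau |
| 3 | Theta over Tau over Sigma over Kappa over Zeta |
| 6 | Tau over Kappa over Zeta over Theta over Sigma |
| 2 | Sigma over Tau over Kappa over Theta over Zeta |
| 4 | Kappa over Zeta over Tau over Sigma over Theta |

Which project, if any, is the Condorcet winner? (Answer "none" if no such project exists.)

Head-to-head results (23 reviewers):
Sigma vs Zeta: Zeta wins 14–9.
Sigma–Kappa: Kappa 15–8.
Sigma vs Tau: Tau wins 16–7.
Sigma vs Theta: 13 to 10, Sigma.
Zeta–Kappa: Kappa 19–4.
Zeta vs Tau: 12 to 11, Zeta.
Zeta vs Theta: Zeta, 14–9.
Kappa vs Tau: Tau wins 14–9.
Kappa–Theta: Kappa 19–4.
Tau vs Theta: Tau preferred on 3+6+2+4 = 15 ballots; Tau wins 15–8.
Every project loses at least once (Sigma loses to Zeta; Zeta loses to Kappa; Kappa loses to Tau; Tau loses to Zeta; Theta loses to Sigma). The majority relation contains the cycle Zeta beats Tau beats Kappa beats Zeta, so there is no Condorcet winner.

none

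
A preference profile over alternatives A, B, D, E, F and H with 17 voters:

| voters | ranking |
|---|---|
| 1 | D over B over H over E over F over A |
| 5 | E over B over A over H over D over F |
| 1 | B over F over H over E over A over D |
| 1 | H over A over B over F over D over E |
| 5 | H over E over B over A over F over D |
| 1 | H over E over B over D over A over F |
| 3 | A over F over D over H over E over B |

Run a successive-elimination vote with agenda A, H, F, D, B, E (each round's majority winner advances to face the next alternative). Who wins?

Round 1: A vs H — 8–9, H advances.
Round 2: H vs F — 13–4, H advances.
Round 3: H vs D — 13–4, H advances.
Round 4: H vs B — 10–7, H advances.
Round 5: H vs E — 12–5, H advances.
H survives the agenda.

H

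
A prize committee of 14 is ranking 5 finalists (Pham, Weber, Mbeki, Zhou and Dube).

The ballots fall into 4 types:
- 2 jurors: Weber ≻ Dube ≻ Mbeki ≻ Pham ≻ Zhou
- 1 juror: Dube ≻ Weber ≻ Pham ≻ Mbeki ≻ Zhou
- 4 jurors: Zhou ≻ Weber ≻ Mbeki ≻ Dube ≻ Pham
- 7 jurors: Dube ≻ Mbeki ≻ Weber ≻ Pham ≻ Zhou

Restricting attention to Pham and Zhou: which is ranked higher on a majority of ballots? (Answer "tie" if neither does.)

Ballots ranking Pham above Zhou: 2 + 1 + 7 = 10.
Ballots ranking Zhou above Pham: 14 − 10 = 4.
Pham wins the head-to-head 10–4.

Pham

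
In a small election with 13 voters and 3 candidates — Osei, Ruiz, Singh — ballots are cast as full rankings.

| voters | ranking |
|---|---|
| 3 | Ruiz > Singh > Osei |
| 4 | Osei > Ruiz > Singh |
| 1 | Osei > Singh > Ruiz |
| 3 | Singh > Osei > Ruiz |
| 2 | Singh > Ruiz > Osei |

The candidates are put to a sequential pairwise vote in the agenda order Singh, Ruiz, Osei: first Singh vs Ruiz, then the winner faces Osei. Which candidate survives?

Round 1: Singh vs Ruiz — 6–7, Ruiz advances.
Round 2: Ruiz vs Osei — 5–8, Osei advances.
The agenda winner is Osei.

Osei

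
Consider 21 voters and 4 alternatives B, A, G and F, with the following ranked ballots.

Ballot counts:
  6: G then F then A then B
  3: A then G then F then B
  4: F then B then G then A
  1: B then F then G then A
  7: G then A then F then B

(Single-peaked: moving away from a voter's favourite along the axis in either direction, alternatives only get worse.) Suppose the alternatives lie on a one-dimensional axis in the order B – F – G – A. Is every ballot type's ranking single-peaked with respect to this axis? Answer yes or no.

yes

Axis positions: B=1, F=2, G=3, A=4.
Ballot type 1 (peak G at position 3): ranking walks positions 3-2-4-1, expanding outward from the peak — single-peaked.
Ballot type 2 (peak A at position 4): ranking walks positions 4-3-2-1, expanding outward from the peak — single-peaked.
Ballot type 3 (peak F at position 2): ranking walks positions 2-1-3-4, expanding outward from the peak — single-peaked.
Ballot type 4 (peak B at position 1): ranking walks positions 1-2-3-4, expanding outward from the peak — single-peaked.
Ballot type 5 (peak G at position 3): ranking walks positions 3-4-2-1, expanding outward from the peak — single-peaked.
Every ranking is single-peaked on this axis.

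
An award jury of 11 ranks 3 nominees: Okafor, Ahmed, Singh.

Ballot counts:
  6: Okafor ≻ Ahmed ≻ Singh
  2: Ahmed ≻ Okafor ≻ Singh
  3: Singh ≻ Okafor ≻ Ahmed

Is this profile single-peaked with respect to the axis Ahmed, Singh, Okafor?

no

Axis positions: Ahmed=1, Singh=2, Okafor=3.
Cluster 1: ranking walks positions 3-1-2; Ahmed is ranked above Singh even though Singh lies between Ahmed and the peak Okafor on the axis — preferences dip and rise again. Not single-peaked.
Cluster 2: ranking walks positions 1-3-2; Okafor is ranked above Singh even though Singh lies between Okafor and the peak Ahmed on the axis — preferences dip and rise again. Not single-peaked.
Cluster 3 (peak Singh at position 2): ranking walks positions 2-3-1, expanding outward from the peak — single-peaked.
Cluster 1 violates single-peakedness, so the profile is not single-peaked on this axis.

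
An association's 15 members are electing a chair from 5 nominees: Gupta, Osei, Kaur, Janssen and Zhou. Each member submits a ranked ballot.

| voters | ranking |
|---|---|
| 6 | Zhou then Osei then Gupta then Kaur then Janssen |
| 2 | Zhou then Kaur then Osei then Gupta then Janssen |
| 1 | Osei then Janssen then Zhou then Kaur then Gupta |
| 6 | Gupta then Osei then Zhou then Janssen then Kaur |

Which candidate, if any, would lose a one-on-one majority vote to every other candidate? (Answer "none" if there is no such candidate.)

Pairwise majorities:
Gupta vs Osei: Gupta preferred on 6 ballots; Osei wins 9–6.
Gupta vs Kaur: Gupta wins 12–3.
Gupta vs Janssen: Gupta wins 14–1.
Gupta vs Zhou: Zhou wins 9–6.
Osei–Kaur: Osei 13–2.
Osei vs Janssen: Osei, 15–0.
Osei vs Zhou: Zhou wins 8–7.
Kaur vs Janssen: 8 to 7, Kaur.
Kaur vs Zhou: Kaur preferred on 0 ballots; Zhou wins 15–0.
Janssen vs Zhou: Janssen preferred on 1 ballot; Zhou wins 14–1.
Only Janssen has no wins; Janssen is the Condorcet loser.

Janssen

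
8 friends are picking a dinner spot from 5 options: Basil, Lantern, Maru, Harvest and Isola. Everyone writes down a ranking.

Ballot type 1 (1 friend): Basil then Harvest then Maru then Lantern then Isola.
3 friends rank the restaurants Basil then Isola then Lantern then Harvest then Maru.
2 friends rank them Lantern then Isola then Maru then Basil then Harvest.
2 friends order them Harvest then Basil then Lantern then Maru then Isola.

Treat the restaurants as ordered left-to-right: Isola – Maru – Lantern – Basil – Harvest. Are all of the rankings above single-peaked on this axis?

Axis positions: Isola=1, Maru=2, Lantern=3, Basil=4, Harvest=5.
Ballot type 1: ranking walks positions 4-5-2-3-1; Maru is ranked above Lantern even though Lantern lies between Maru and the peak Basil on the axis — preferences dip and rise again. Not single-peaked.
Ballot type 2: ranking walks positions 4-1-3-5-2; Isola is ranked above Lantern even though Lantern lies between Isola and the peak Basil on the axis — preferences dip and rise again. Not single-peaked.
Ballot type 3: ranking walks positions 3-1-2-4-5; Isola is ranked above Maru even though Maru lies between Isola and the peak Lantern on the axis — preferences dip and rise again. Not single-peaked.
Ballot type 4 (peak Harvest at position 5): ranking walks positions 5-4-3-2-1, expanding outward from the peak — single-peaked.
Ballot type 1 violates single-peakedness, so the profile is not single-peaked on this axis.

no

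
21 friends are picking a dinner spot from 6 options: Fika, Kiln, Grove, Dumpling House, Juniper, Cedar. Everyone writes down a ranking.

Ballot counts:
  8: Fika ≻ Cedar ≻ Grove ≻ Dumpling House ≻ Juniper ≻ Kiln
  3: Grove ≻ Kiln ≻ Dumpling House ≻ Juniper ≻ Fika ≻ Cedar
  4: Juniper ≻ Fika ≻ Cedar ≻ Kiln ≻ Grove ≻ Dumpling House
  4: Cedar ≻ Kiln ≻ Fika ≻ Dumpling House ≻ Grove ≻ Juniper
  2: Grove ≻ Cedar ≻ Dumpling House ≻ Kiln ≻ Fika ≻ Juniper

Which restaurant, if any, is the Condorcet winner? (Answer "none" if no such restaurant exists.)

Head-to-head results (21 friends):
Fika vs Kiln: 12 to 9, Fika.
Fika vs Grove: Fika is ranked higher on 8+4+4 = 16 ballots, Grove on 5. Fika wins 16–5.
Fika vs Dumpling House: Fika preferred on 8+4+4 = 16 ballots; Fika wins 16–5.
Fika vs Juniper: 8+4+2 = 14 for Fika, 7 for Juniper — Fika by 14–7.
Fika vs Cedar: Fika is ranked higher on 8+3+4 = 15 ballots, Cedar on 6. Fika wins 15–6.
Kiln vs Grove: Kiln is ranked higher on 4+4 = 8 ballots, Grove on 13. Grove wins 13–8.
Kiln vs Dumpling House: Kiln is ranked higher on 3+4+4 = 11 ballots, Dumpling House on 10. Kiln wins 11–10.
Kiln vs Juniper: Kiln is ranked higher on 3+4+2 = 9 ballots, Juniper on 12. Juniper wins 12–9.
Kiln vs Cedar: 3 for Kiln, 18 for Cedar — Cedar by 18–3.
Grove vs Dumpling House: 17 to 4, Grove.
Grove vs Juniper: 8+3+4+2 = 17 for Grove, 4 for Juniper — Grove by 17–4.
Grove vs Cedar: 5 to 16, Cedar.
Dumpling House vs Juniper: 17 to 4, Dumpling House.
Dumpling House vs Cedar: 3 for Dumpling House, 18 for Cedar — Cedar by 18–3.
Juniper vs Cedar: 7 to 14, Cedar.
Fika beats each of Kiln, Grove, Dumpling House, Juniper, Cedar — Fika is the Condorcet winner.

Fika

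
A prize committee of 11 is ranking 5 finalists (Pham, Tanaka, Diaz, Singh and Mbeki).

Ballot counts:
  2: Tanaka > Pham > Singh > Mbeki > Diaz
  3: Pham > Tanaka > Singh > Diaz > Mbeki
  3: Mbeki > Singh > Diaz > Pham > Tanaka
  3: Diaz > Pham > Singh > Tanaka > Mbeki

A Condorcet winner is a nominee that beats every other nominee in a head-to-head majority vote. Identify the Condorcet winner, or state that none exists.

none

Check each pair by majority over 11 ballots:
Pham–Tanaka: Pham 9–2.
Pham–Diaz: Diaz 6–5.
Pham–Singh: Pham 8–3.
Pham vs Mbeki: Pham, 8–3.
Tanaka vs Diaz: Diaz, 6–5.
Tanaka vs Singh: Singh wins 6–5.
Tanaka vs Mbeki: Tanaka wins 8–3.
Diaz vs Singh: Singh wins 8–3.
Diaz–Mbeki: Diaz 6–5.
Singh vs Mbeki: Singh wins 8–3.
Every nominee loses at least once (Pham loses to Diaz; Tanaka loses to Pham; Diaz loses to Singh; Singh loses to Pham; Mbeki loses to Pham). The majority relation contains the cycle Pham > Singh > Diaz > Pham, so there is no Condorcet winner.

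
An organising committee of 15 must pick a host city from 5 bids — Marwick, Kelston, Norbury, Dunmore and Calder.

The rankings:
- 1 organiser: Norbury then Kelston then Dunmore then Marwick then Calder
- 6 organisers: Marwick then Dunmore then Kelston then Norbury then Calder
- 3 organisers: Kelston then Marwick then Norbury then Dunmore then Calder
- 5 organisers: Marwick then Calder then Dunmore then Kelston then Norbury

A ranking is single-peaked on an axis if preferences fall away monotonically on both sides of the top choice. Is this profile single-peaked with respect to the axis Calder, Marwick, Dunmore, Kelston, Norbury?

no

Axis positions: Calder=1, Marwick=2, Dunmore=3, Kelston=4, Norbury=5.
Faction 1 (peak Norbury at position 5): ranking walks positions 5-4-3-2-1, expanding outward from the peak — single-peaked.
Faction 2 (peak Marwick at position 2): ranking walks positions 2-3-4-5-1, expanding outward from the peak — single-peaked.
Faction 3: ranking walks positions 4-2-5-3-1; Marwick is ranked above Dunmore even though Dunmore lies between Marwick and the peak Kelston on the axis — preferences dip and rise again. Not single-peaked.
Faction 4 (peak Marwick at position 2): ranking walks positions 2-1-3-4-5, expanding outward from the peak — single-peaked.
Faction 3 violates single-peakedness, so the profile is not single-peaked on this axis.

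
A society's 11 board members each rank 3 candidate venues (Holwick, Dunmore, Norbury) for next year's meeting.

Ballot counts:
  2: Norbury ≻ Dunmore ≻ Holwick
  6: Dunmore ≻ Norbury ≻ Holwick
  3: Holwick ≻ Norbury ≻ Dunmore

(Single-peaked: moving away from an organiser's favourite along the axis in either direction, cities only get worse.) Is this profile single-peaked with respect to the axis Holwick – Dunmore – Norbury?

no

Axis positions: Holwick=1, Dunmore=2, Norbury=3.
Cluster 1 (peak Norbury at position 3): ranking walks positions 3-2-1, expanding outward from the peak — single-peaked.
Cluster 2 (peak Dunmore at position 2): ranking walks positions 2-3-1, expanding outward from the peak — single-peaked.
Cluster 3: ranking walks positions 1-3-2; Norbury is ranked above Dunmore even though Dunmore lies between Norbury and the peak Holwick on the axis — preferences dip and rise again. Not single-peaked.
Cluster 3 violates single-peakedness, so the profile is not single-peaked on this axis.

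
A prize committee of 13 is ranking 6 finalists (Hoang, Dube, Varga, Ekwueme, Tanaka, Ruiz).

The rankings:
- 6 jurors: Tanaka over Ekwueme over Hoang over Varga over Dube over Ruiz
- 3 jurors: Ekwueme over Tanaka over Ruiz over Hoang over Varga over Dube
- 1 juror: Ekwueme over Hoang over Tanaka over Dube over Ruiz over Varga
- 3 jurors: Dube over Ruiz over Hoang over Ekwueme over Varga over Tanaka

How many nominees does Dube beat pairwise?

1

Dube against each rival (13 jurors):
Dube vs Hoang: Dube is ranked higher on 3 ballots, Hoang on 10. Hoang wins 10–3.
Dube–Varga: Varga 9–4.
Dube vs Ekwueme: 3 to 10, Ekwueme.
Dube vs Tanaka: 3 for Dube, 10 for Tanaka — Tanaka by 10–3.
Dube vs Ruiz: Dube, 10–3.
Dube beats Ruiz; loses to Hoang, Varga, Ekwueme, Tanaka — 1 pairwise win.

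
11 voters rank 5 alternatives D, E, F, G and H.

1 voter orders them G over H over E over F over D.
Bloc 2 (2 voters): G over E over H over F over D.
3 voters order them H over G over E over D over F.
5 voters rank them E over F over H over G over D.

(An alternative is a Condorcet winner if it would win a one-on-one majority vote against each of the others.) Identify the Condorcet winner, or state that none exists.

none

Pairwise majorities:
D vs E: E, 11–0.
D–F: F 8–3.
D vs G: G, 11–0.
D vs H: H wins 11–0.
E vs F: E wins 11–0.
E vs G: G, 6–5.
E vs H: E wins 7–4.
F–G: G 6–5.
F–H: H 6–5.
G vs H: H, 8–3.
No alternative is unbeaten: D loses to E; E loses to G; F loses to E; G loses to H; H loses to E. In particular E → H → G → E is a majority cycle — no Condorcet winner exists.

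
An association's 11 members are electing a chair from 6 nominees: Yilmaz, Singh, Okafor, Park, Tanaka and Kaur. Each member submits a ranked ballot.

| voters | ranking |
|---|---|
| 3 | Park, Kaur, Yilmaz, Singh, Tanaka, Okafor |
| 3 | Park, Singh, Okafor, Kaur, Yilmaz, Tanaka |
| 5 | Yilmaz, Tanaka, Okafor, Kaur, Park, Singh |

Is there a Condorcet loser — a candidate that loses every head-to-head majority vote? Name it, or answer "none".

none

Pairwise majorities:
Yilmaz vs Singh: 8 to 3, Yilmaz.
Yilmaz vs Okafor: Yilmaz preferred on 3+5 = 8 ballots; Yilmaz wins 8–3.
Yilmaz vs Park: Yilmaz preferred on 5 ballots; Park wins 6–5.
Yilmaz vs Tanaka: 3+3+5 = 11 for Yilmaz, 0 for Tanaka — Yilmaz by 11–0.
Yilmaz vs Kaur: 5 to 6, Kaur.
Singh vs Okafor: 6 to 5, Singh.
Singh–Park: Park 11–0.
Singh vs Tanaka: Singh preferred on 3+3 = 6 ballots; Singh wins 6–5.
Singh–Kaur: Kaur 8–3.
Okafor–Park: Park 6–5.
Okafor vs Tanaka: 3 to 8, Tanaka.
Okafor vs Kaur: Okafor wins 8–3.
Park vs Tanaka: 3+3 = 6 for Park, 5 for Tanaka — Park by 6–5.
Park vs Kaur: Park wins 6–5.
Tanaka vs Kaur: Tanaka preferred on 5 ballots; Kaur wins 6–5.
Each candidate has at least one pairwise win (Yilmaz beats Singh; Singh beats Okafor; Okafor beats Kaur; Park beats Yilmaz; Tanaka beats Okafor; Kaur beats Yilmaz) — no Condorcet loser.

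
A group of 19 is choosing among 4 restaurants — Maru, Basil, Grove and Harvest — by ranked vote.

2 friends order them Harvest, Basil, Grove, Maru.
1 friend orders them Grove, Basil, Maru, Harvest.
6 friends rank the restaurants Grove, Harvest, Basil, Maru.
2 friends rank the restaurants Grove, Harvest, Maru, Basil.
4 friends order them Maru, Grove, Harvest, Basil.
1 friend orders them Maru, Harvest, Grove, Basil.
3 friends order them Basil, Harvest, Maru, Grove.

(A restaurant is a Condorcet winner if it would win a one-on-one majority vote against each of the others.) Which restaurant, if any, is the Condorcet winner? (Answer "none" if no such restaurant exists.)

Grove

Head-to-head results (19 friends):
Maru vs Basil: Basil, 12–7.
Maru vs Grove: 4+1+3 = 8 for Maru, 11 for Grove — Grove by 11–8.
Maru vs Harvest: Maru preferred on 1+4+1 = 6 ballots; Harvest wins 13–6.
Basil vs Grove: Basil is ranked higher on 2+3 = 5 ballots, Grove on 14. Grove wins 14–5.
Basil vs Harvest: Harvest, 15–4.
Grove vs Harvest: Grove is ranked higher on 1+6+2+4 = 13 ballots, Harvest on 6. Grove wins 13–6.
Grove wins every pairwise contest, so Grove is the Condorcet winner.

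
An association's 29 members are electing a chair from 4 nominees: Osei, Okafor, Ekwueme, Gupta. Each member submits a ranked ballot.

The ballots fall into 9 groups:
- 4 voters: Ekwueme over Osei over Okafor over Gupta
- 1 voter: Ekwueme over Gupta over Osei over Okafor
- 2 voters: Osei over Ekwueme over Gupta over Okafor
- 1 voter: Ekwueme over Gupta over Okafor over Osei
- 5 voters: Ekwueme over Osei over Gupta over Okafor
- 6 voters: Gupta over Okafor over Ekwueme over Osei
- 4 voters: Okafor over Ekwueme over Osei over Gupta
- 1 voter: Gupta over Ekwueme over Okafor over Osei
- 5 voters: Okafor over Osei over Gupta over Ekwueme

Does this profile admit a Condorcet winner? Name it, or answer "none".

none

Check each pair by majority over 29 ballots:
Osei vs Okafor: Osei is ranked higher on 4+1+2+5 = 12 ballots, Okafor on 17. Okafor wins 17–12.
Osei vs Ekwueme: 7 to 22, Ekwueme.
Osei vs Gupta: Osei is ranked higher on 4+2+5+4+5 = 20 ballots, Gupta on 9. Osei wins 20–9.
Okafor vs Ekwueme: Okafor preferred on 6+4+5 = 15 ballots; Okafor wins 15–14.
Okafor vs Gupta: 13 to 16, Gupta.
Ekwueme vs Gupta: 4+1+2+1+5+4 = 17 for Ekwueme, 12 for Gupta — Ekwueme by 17–12.
Every candidate loses at least once (Osei loses to Okafor; Okafor loses to Gupta; Ekwueme loses to Okafor; Gupta loses to Osei). The majority relation contains the cycle Osei > Gupta > Okafor > Osei, so there is no Condorcet winner.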